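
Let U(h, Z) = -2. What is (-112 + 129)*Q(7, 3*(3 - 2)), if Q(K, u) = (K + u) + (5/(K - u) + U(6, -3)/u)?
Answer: 2159/12 ≈ 179.92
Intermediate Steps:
Q(K, u) = K + u - 2/u + 5/(K - u) (Q(K, u) = (K + u) + (5/(K - u) - 2/u) = (K + u) + (-2/u + 5/(K - u)) = K + u - 2/u + 5/(K - u))
(-112 + 129)*Q(7, 3*(3 - 2)) = (-112 + 129)*((-(3*(3 - 2))³ - 2*7 + 7*(3*(3 - 2)) + (3*(3 - 2))*7²)/(((3*(3 - 2)))*(7 - 3*(3 - 2)))) = 17*((-(3*1)³ - 14 + 7*(3*1) + (3*1)*49)/(((3*1))*(7 - 3))) = 17*((-1*3³ - 14 + 7*3 + 3*49)/(3*(7 - 1*3))) = 17*((-1*27 - 14 + 21 + 147)/(3*(7 - 3))) = 17*((⅓)*(-27 - 14 + 21 + 147)/4) = 17*((⅓)*(¼)*127) = 17*(127/12) = 2159/12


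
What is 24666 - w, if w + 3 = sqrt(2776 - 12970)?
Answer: 24669 - I*sqrt(10194) ≈ 24669.0 - 100.97*I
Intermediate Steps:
w = -3 + I*sqrt(10194) (w = -3 + sqrt(2776 - 12970) = -3 + sqrt(-10194) = -3 + I*sqrt(10194) ≈ -3.0 + 100.97*I)
24666 - w = 24666 - (-3 + I*sqrt(10194)) = 24666 + (3 - I*sqrt(10194)) = 24669 - I*sqrt(10194)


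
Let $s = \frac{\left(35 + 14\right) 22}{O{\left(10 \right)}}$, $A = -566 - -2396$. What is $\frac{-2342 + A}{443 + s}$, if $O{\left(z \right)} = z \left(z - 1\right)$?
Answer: $- \frac{11520}{10237} \approx -1.1253$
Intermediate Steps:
$A = 1830$ ($A = -566 + 2396 = 1830$)
$O{\left(z \right)} = z \left(-1 + z\right)$
$s = \frac{539}{45}$ ($s = \frac{\left(35 + 14\right) 22}{10 \left(-1 + 10\right)} = \frac{49 \cdot 22}{10 \cdot 9} = \frac{1078}{90} = 1078 \cdot \frac{1}{90} = \frac{539}{45} \approx 11.978$)
$\frac{-2342 + A}{443 + s} = \frac{-2342 + 1830}{443 + \frac{539}{45}} = - \frac{512}{\frac{20474}{45}} = \left(-512\right) \frac{45}{20474} = - \frac{11520}{10237}$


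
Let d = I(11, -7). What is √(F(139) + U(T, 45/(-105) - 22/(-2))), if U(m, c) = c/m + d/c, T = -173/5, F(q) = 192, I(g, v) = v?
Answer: √1534117210766/89614 ≈ 13.821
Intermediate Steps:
d = -7
T = -173/5 (T = -173*⅕ = -173/5 ≈ -34.600)
U(m, c) = -7/c + c/m (U(m, c) = c/m - 7/c = -7/c + c/m)
√(F(139) + U(T, 45/(-105) - 22/(-2))) = √(192 + (-7/(45/(-105) - 22/(-2)) + (45/(-105) - 22/(-2))/(-173/5))) = √(192 + (-7/(45*(-1/105) - 22*(-½)) + (45*(-1/105) - 22*(-½))*(-5/173))) = √(192 + (-7/(-3/7 + 11) + (-3/7 + 11)*(-5/173))) = √(192 + (-7/74/7 + (74/7)*(-5/173))) = √(192 + (-7*7/74 - 370/1211)) = √(192 + (-49/74 - 370/1211)) = √(192 - 86719/89614) = √(17119169/89614) = √1534117210766/89614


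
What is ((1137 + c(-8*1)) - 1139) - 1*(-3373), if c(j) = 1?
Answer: 3372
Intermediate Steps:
((1137 + c(-8*1)) - 1139) - 1*(-3373) = ((1137 + 1) - 1139) - 1*(-3373) = (1138 - 1139) + 3373 = -1 + 3373 = 3372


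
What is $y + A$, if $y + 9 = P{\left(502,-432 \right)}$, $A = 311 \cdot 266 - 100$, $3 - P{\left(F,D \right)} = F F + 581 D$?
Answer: $81608$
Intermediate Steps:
$P{\left(F,D \right)} = 3 - F^{2} - 581 D$ ($P{\left(F,D \right)} = 3 - \left(F F + 581 D\right) = 3 - \left(F^{2} + 581 D\right) = 3 - F^{2} - 581 D$)
$A = 82626$ ($A = 82726 - 100 = 82626$)
$y = -1018$ ($y = -9 - 1009 = -1018$)
$y + A = -1018 + 82626 = 81608$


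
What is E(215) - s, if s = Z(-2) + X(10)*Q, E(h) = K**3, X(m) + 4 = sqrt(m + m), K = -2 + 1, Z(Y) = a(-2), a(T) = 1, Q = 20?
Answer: 78 - 40*sqrt(5) ≈ -11.443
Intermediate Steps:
Z(Y) = 1
K = -1
X(m) = -4 + sqrt(2)*sqrt(m) (X(m) = -4 + sqrt(m + m) = -4 + sqrt(2*m) = -4 + sqrt(2)*sqrt(m))
E(h) = -1 (E(h) = (-1)**3 = -1)
s = -79 + 40*sqrt(5) (s = 1 + (-4 + sqrt(2)*sqrt(10))*20 = 1 + (-4 + 2*sqrt(5))*20 = 1 + (-80 + 40*sqrt(5)) = -79 + 40*sqrt(5) ≈ 10.443)
E(215) - s = -1 - (-79 + 40*sqrt(5)) = -1 + (79 - 40*sqrt(5)) = 78 - 40*sqrt(5)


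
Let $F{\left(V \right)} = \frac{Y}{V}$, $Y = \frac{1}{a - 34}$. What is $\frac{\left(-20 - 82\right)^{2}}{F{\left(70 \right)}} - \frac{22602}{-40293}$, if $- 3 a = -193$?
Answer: $\frac{296706377494}{13431} \approx 2.2091 \cdot 10^{7}$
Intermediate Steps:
$a = \frac{193}{3}$ ($a = \left(- \frac{1}{3}\right) \left(-193\right) = \frac{193}{3} \approx 64.333$)
$Y = \frac{3}{91}$ ($Y = \frac{1}{\frac{193}{3} - 34} = \frac{1}{\frac{91}{3}} = \frac{3}{91} \approx 0.032967$)
$F{\left(V \right)} = \frac{3}{91 V}$
$\frac{\left(-20 - 82\right)^{2}}{F{\left(70 \right)}} - \frac{22602}{-40293} = \frac{\left(-20 - 82\right)^{2}}{\frac{3}{91} \cdot \frac{1}{70}} - \frac{22602}{-40293} = \frac{\left(-102\right)^{2}}{\frac{3}{91} \cdot \frac{1}{70}} - - \frac{7534}{13431} = \frac{10404}{\frac{3}{6370}} + \frac{7534}{13431} = 10404 \cdot \frac{6370}{3} + \frac{7534}{13431} = 22091160 + \frac{7534}{13431} = \frac{296706377494}{13431}$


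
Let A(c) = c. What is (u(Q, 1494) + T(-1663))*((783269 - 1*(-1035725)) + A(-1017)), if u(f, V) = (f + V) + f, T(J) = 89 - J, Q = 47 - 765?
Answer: 3290538370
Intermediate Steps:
Q = -718
u(f, V) = V + 2*f (u(f, V) = (V + f) + f = V + 2*f)
(u(Q, 1494) + T(-1663))*((783269 - 1*(-1035725)) + A(-1017)) = ((1494 + 2*(-718)) + (89 - 1*(-1663)))*((783269 - 1*(-1035725)) - 1017) = ((1494 - 1436) + (89 + 1663))*((783269 + 1035725) - 1017) = (58 + 1752)*(1818994 - 1017) = 1810*1817977 = 3290538370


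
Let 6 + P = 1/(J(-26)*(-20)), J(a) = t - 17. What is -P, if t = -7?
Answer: 2879/480 ≈ 5.9979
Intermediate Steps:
J(a) = -24 (J(a) = -7 - 17 = -24)
P = -2879/480 (P = -6 + 1/(-24*(-20)) = -6 + 1/480 = -2879/480 ≈ -5.9979)
-P = -1*(-2879/480) = 2879/480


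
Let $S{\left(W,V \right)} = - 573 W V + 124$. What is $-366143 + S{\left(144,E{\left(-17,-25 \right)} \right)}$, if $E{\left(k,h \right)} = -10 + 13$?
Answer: $-613555$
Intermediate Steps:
$E{\left(k,h \right)} = 3$
$S{\left(W,V \right)} = 124 - 573 V W$ ($S{\left(W,V \right)} = - 573 V W + 124 = 124 - 573 V W$)
$-366143 + S{\left(144,E{\left(-17,-25 \right)} \right)} = -366143 + \left(124 - 1719 \cdot 144\right) = -366143 + \left(124 - 247536\right) = -366143 - 247412 = -613555$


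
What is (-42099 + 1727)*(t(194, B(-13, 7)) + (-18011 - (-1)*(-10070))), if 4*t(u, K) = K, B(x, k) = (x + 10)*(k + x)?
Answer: 1133504458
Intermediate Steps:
B(x, k) = (10 + x)*(k + x)
t(u, K) = K/4
(-42099 + 1727)*(t(194, B(-13, 7)) + (-18011 - (-1)*(-10070))) = (-42099 + 1727)*(((-13)**2 + 10*7 + 10*(-13) + 7*(-13))/4 + (-18011 - (-1)*(-10070))) = -40372*((169 + 70 - 130 - 91)/4 + (-18011 - 1*10070)) = -40372*((1/4)*18 + (-18011 - 10070)) = -40372*(9/2 - 28081) = -40372*(-56153/2) = 1133504458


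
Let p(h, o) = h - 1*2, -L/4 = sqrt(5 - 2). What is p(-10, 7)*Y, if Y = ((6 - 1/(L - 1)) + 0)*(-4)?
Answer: 13488/47 + 192*sqrt(3)/47 ≈ 294.05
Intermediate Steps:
L = -4*sqrt(3) (L = -4*sqrt(5 - 2) = -4*sqrt(3) ≈ -6.9282)
p(h, o) = -2 + h (p(h, o) = h - 2 = -2 + h)
Y = -24 + 4/(-1 - 4*sqrt(3)) (Y = ((6 - 1/(-4*sqrt(3) - 1)) + 0)*(-4) = ((6 - 1/(-1 - 4*sqrt(3))) + 0)*(-4) = (6 - 1/(-1 - 4*sqrt(3)))*(-4) = -24 + 4/(-1 - 4*sqrt(3)) ≈ -24.505)
p(-10, 7)*Y = (-2 - 10)*(-1124/47 - 16*sqrt(3)/47) = -12*(-1124/47 - 16*sqrt(3)/47) = 13488/47 + 192*sqrt(3)/47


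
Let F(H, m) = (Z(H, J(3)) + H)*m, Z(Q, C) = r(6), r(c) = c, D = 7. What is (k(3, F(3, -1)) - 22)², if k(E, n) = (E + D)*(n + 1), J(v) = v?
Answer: 10404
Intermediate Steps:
Z(Q, C) = 6
F(H, m) = m*(6 + H) (F(H, m) = (6 + H)*m = m*(6 + H))
k(E, n) = (1 + n)*(7 + E) (k(E, n) = (E + 7)*(n + 1) = (7 + E)*(1 + n) = (1 + n)*(7 + E))
(k(3, F(3, -1)) - 22)² = ((7 + 3 + 7*(-(6 + 3)) + 3*(-(6 + 3))) - 22)² = ((7 + 3 + 7*(-1*9) + 3*(-1*9)) - 22)² = ((7 + 3 + 7*(-9) + 3*(-9)) - 22)² = ((7 + 3 - 63 - 27) - 22)² = (-80 - 22)² = (-102)² = 10404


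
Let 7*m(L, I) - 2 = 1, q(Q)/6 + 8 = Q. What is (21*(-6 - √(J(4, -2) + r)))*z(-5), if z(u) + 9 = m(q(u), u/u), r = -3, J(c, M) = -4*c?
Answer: 1080 + 180*I*√19 ≈ 1080.0 + 784.6*I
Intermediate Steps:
q(Q) = -48 + 6*Q
m(L, I) = 3/7 (m(L, I) = 2/7 + (⅐)*1 = 2/7 + ⅐ = 3/7)
z(u) = -60/7 (z(u) = -9 + 3/7 = -60/7)
(21*(-6 - √(J(4, -2) + r)))*z(-5) = (21*(-6 - √(-4*4 - 3)))*(-60/7) = (21*(-6 - √(-16 - 3)))*(-60/7) = (21*(-6 - √(-19)))*(-60/7) = (21*(-6 - I*√19))*(-60/7) = (-126 - 21*I*√19)*(-60/7) = 1080 + 180*I*√19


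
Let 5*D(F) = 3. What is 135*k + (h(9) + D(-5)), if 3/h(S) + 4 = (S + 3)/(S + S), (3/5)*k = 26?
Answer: 58497/10 ≈ 5849.7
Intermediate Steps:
k = 130/3 (k = (5/3)*26 = 130/3 ≈ 43.333)
D(F) = ⅗ (D(F) = (⅕)*3 = ⅗)
h(S) = 3/(-4 + (3 + S)/(2*S)) (h(S) = 3/(-4 + (S + 3)/(S + S)) = 3/(-4 + (3 + S)/((2*S))) = 3/(-4 + (3 + S)*(1/(2*S))) = 3/(-4 + (3 + S)/(2*S)))
135*k + (h(9) + D(-5)) = 135*(130/3) + (-6*9/(-3 + 7*9) + ⅗) = 5850 + (-6*9/(-3 + 63) + ⅗) = 5850 + (-6*9/60 + ⅗) = 5850 + (-6*9*1/60 + ⅗) = 5850 + (-9/10 + ⅗) = 5850 - 3/10 = 58497/10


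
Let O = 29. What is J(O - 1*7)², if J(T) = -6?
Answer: 36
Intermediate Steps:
J(O - 1*7)² = (-6)² = 36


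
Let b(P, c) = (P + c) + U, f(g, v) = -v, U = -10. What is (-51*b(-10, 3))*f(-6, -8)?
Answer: 6936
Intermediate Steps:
b(P, c) = -10 + P + c (b(P, c) = (P + c) - 10 = -10 + P + c)
(-51*b(-10, 3))*f(-6, -8) = (-51*(-10 - 10 + 3))*(-1*(-8)) = -51*(-17)*8 = 867*8 = 6936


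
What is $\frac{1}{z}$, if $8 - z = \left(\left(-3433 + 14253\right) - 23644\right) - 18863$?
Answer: $\frac{1}{31695} \approx 3.1551 \cdot 10^{-5}$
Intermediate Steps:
$z = 31695$ ($z = 8 - \left(\left(\left(-3433 + 14253\right) - 23644\right) - 18863\right) = 8 - \left(\left(10820 - 23644\right) - 18863\right) = 8 - \left(-12824 - 18863\right) = 8 - -31687 = 8 + 31687 = 31695$)
$\frac{1}{z} = \frac{1}{31695}$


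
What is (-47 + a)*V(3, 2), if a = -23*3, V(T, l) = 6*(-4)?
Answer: 2784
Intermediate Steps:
V(T, l) = -24
a = -69
(-47 + a)*V(3, 2) = (-47 - 69)*(-24) = -116*(-24) = 2784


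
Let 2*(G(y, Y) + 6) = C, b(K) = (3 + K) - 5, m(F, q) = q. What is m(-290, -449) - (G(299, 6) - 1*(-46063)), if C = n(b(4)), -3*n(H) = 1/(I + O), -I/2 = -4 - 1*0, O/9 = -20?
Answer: -47994193/1032 ≈ -46506.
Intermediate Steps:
O = -180 (O = 9*(-20) = -180)
I = 8 (I = -2*(-4 - 1*0) = -2*(-4 + 0) = -2*(-4) = 8)
b(K) = -2 + K
n(H) = 1/516 (n(H) = -1/(3*(8 - 180)) = -⅓/(-172) = -⅓*(-1/172) = 1/516)
C = 1/516 ≈ 0.0019380
G(y, Y) = -6191/1032 (G(y, Y) = -6 + (½)*(1/516) = -6 + 1/1032 = -6191/1032)
m(-290, -449) - (G(299, 6) - 1*(-46063)) = -449 - (-6191/1032 - 1*(-46063)) = -449 - (-6191/1032 + 46063) = -449 - 1*47530825/1032 = -449 - 47530825/1032 = -47994193/1032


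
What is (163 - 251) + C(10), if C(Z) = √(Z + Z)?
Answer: -88 + 2*√5 ≈ -83.528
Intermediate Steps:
C(Z) = √2*√Z (C(Z) = √(2*Z) = √2*√Z)
(163 - 251) + C(10) = (163 - 251) + √2*√10 = -88 + 2*√5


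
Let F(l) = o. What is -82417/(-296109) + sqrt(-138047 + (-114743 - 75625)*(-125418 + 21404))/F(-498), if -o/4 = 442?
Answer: 82417/296109 - sqrt(19800799105)/1768 ≈ -79.312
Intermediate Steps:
o = -1768 (o = -4*442 = -1768)
F(l) = -1768
-82417/(-296109) + sqrt(-138047 + (-114743 - 75625)*(-125418 + 21404))/F(-498) = -82417/(-296109) + sqrt(-138047 + (-114743 - 75625)*(-125418 + 21404))/(-1768) = -82417*(-1/296109) + sqrt(-138047 - 190368*(-104014))*(-1/1768) = 82417/296109 + sqrt(-138047 + 19800937152)*(-1/1768) = 82417/296109 + sqrt(19800799105)*(-1/1768) = 82417/296109 - sqrt(19800799105)/1768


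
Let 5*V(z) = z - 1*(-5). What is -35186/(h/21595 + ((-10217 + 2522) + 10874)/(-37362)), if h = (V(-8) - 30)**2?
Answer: 709730111863500/841655567 ≈ 8.4326e+5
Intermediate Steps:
V(z) = 1 + z/5 (V(z) = (z - 1*(-5))/5 = (z + 5)/5 = (5 + z)/5 = 1 + z/5)
h = 23409/25 (h = ((1 + (1/5)*(-8)) - 30)**2 = ((1 - 8/5) - 30)**2 = (-3/5 - 30)**2 = (-153/5)**2 = 23409/25 ≈ 936.36)
-35186/(h/21595 + ((-10217 + 2522) + 10874)/(-37362)) = -35186/((23409/25)/21595 + ((-10217 + 2522) + 10874)/(-37362)) = -35186/((23409/25)*(1/21595) + (-7695 + 10874)*(-1/37362)) = -35186/(23409/539875 + 3179*(-1/37362)) = -35186/(23409/539875 - 3179/37362) = -35186/(-841655567/20170809750) = -35186*(-20170809750/841655567) = 709730111863500/841655567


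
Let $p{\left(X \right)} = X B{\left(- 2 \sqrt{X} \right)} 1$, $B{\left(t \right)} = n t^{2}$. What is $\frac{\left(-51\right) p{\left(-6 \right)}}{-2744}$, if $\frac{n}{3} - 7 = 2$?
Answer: $\frac{24786}{343} \approx 72.262$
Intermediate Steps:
$n = 27$ ($n = 21 + 3 \cdot 2 = 21 + 6 = 27$)
$B{\left(t \right)} = 27 t^{2}$
$p{\left(X \right)} = 108 X^{2}$ ($p{\left(X \right)} = X 27 \left(- 2 \sqrt{X}\right)^{2} \cdot 1 = X 27 \cdot 4 X 1 = X 108 X 1 = 108 X^{2} \cdot 1 = 108 X^{2}$)
$\frac{\left(-51\right) p{\left(-6 \right)}}{-2744} = \frac{\left(-51\right) 108 \left(-6\right)^{2}}{-2744} = - 51 \cdot 108 \cdot 36 \left(- \frac{1}{2744}\right) = \left(-51\right) 3888 \left(- \frac{1}{2744}\right) = \left(-198288\right) \left(- \frac{1}{2744}\right) = \frac{24786}{343}$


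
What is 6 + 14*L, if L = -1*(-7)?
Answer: 104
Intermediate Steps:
L = 7
6 + 14*L = 6 + 14*7 = 6 + 98 = 104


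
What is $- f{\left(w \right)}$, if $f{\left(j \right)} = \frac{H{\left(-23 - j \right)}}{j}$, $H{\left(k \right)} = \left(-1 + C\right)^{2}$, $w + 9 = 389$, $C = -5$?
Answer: $- \frac{9}{95} \approx -0.094737$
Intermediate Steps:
$w = 380$ ($w = -9 + 389 = 380$)
$H{\left(k \right)} = 36$ ($H{\left(k \right)} = \left(-1 - 5\right)^{2} = \left(-6\right)^{2} = 36$)
$f{\left(j \right)} = \frac{36}{j}$
$- f{\left(w \right)} = - \frac{36}{380} = \left(-1\right) \frac{9}{95} = - \frac{9}{95}$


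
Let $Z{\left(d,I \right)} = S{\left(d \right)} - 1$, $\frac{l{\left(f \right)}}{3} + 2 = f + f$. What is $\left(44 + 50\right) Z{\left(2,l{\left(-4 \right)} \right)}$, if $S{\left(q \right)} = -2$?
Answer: $-282$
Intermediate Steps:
$l{\left(f \right)} = -6 + 6 f$ ($l{\left(f \right)} = -6 + 3 \left(f + f\right) = -6 + 3 \cdot 2 f = -6 + 6 f$)
$Z{\left(d,I \right)} = -3$ ($Z{\left(d,I \right)} = -2 - 1 = -3$)
$\left(44 + 50\right) Z{\left(2,l{\left(-4 \right)} \right)} = \left(44 + 50\right) \left(-3\right) = 94 \left(-3\right) = -282$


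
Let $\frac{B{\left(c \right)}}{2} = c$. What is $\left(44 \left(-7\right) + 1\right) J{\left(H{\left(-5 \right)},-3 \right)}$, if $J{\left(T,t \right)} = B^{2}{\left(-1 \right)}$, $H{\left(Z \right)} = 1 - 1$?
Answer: $-1228$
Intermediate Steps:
$B{\left(c \right)} = 2 c$
$H{\left(Z \right)} = 0$ ($H{\left(Z \right)} = 1 - 1 = 0$)
$J{\left(T,t \right)} = 4$ ($J{\left(T,t \right)} = \left(2 \left(-1\right)\right)^{2} = \left(-2\right)^{2} = 4$)
$\left(44 \left(-7\right) + 1\right) J{\left(H{\left(-5 \right)},-3 \right)} = \left(44 \left(-7\right) + 1\right) 4 = \left(-308 + 1\right) 4 = \left(-307\right) 4 = -1228$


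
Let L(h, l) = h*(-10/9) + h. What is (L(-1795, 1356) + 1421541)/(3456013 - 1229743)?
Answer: 6397832/10018215 ≈ 0.63862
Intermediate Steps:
L(h, l) = -h/9 (L(h, l) = h*(-10*⅑) + h = h*(-10/9) + h = -10*h/9 + h = -h/9)
(L(-1795, 1356) + 1421541)/(3456013 - 1229743) = (-⅑*(-1795) + 1421541)/(3456013 - 1229743) = (1795/9 + 1421541)/2226270 = (12795664/9)*(1/2226270) = 6397832/10018215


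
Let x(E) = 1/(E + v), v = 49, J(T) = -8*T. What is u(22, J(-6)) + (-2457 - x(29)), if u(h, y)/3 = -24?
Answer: -197263/78 ≈ -2529.0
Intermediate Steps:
u(h, y) = -72 (u(h, y) = 3*(-24) = -72)
x(E) = 1/(49 + E) (x(E) = 1/(E + 49) = 1/(49 + E))
u(22, J(-6)) + (-2457 - x(29)) = -72 + (-2457 - 1/(49 + 29)) = -72 + (-2457 - 1/78) = -72 - 191647/78 = -197263/78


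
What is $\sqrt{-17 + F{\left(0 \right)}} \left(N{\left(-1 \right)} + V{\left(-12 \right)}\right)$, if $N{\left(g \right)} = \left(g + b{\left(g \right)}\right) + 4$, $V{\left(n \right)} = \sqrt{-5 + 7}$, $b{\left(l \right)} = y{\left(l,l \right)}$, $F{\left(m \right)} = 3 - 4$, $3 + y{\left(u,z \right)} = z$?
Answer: $3 i \left(2 - \sqrt{2}\right) \approx 1.7574 i$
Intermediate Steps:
$y{\left(u,z \right)} = -3 + z$
$F{\left(m \right)} = -1$ ($F{\left(m \right)} = 3 - 4 = -1$)
$b{\left(l \right)} = -3 + l$
$V{\left(n \right)} = \sqrt{2}$
$N{\left(g \right)} = 1 + 2 g$ ($N{\left(g \right)} = \left(g + \left(-3 + g\right)\right) + 4 = \left(-3 + 2 g\right) + 4 = 1 + 2 g$)
$\sqrt{-17 + F{\left(0 \right)}} \left(N{\left(-1 \right)} + V{\left(-12 \right)}\right) = \sqrt{-17 - 1} \left(\left(1 + 2 \left(-1\right)\right) + \sqrt{2}\right) = \sqrt{-18} \left(\left(1 - 2\right) + \sqrt{2}\right) = 3 i \sqrt{2} \left(-1 + \sqrt{2}\right)$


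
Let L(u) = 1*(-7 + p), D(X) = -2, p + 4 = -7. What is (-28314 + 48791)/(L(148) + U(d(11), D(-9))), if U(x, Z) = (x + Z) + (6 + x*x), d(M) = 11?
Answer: 20477/118 ≈ 173.53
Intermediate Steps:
p = -11 (p = -4 - 7 = -11)
L(u) = -18 (L(u) = 1*(-7 - 11) = 1*(-18) = -18)
U(x, Z) = 6 + Z + x + x² (U(x, Z) = (Z + x) + (6 + x²) = 6 + Z + x + x²)
(-28314 + 48791)/(L(148) + U(d(11), D(-9))) = (-28314 + 48791)/(-18 + (6 - 2 + 11 + 11²)) = 20477/(-18 + (6 - 2 + 11 + 121)) = 20477/(-18 + 136) = 20477/118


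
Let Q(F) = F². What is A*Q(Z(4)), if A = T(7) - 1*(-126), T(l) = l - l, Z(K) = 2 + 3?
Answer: 3150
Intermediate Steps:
Z(K) = 5
T(l) = 0
A = 126 (A = 0 - 1*(-126) = 0 + 126 = 126)
A*Q(Z(4)) = 126*5² = 126*25 = 3150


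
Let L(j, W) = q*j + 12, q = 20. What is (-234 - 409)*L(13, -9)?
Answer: -174896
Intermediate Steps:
L(j, W) = 12 + 20*j (L(j, W) = 20*j + 12 = 12 + 20*j)
(-234 - 409)*L(13, -9) = (-234 - 409)*(12 + 20*13) = -643*(12 + 260) = -643*272 = -174896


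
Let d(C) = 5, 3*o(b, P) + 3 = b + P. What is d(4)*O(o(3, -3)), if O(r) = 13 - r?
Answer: 70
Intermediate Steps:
o(b, P) = -1 + P/3 + b/3 (o(b, P) = -1 + (b + P)/3 = -1 + (P + b)/3 = -1 + (P/3 + b/3) = -1 + P/3 + b/3)
d(4)*O(o(3, -3)) = 5*(13 - (-1 + (1/3)*(-3) + (1/3)*3)) = 5*(13 - (-1 - 1 + 1)) = 5*(13 - 1*(-1)) = 5*(13 + 1) = 5*14 = 70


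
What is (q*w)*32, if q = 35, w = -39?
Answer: -43680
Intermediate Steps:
(q*w)*32 = (35*(-39))*32 = -1365*32 = -43680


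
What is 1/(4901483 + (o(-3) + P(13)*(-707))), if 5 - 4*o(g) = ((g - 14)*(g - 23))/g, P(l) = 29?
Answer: 12/58572217 ≈ 2.0488e-7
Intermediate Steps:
o(g) = 5/4 - (-23 + g)*(-14 + g)/(4*g) (o(g) = 5/4 - (g - 14)*(g - 23)/(4*g) = 5/4 - (-14 + g)*(-23 + g)/(4*g) = 5/4 - (-23 + g)*(-14 + g)/(4*g))
1/(4901483 + (o(-3) + P(13)*(-707))) = 1/(4901483 + ((1/4)*(-322 - 1*(-3)*(-42 - 3))/(-3) + 29*(-707))) = 1/(4901483 + ((1/4)*(-1/3)*(-322 - 1*(-3)*(-45)) - 20503)) = 1/(4901483 + ((1/4)*(-1/3)*(-322 - 135) - 20503)) = 1/(4901483 + ((1/4)*(-1/3)*(-457) - 20503)) = 1/(4901483 + (457/12 - 20503)) = 1/(4901483 - 245579/12) = 1/(58572217/12) = 12/58572217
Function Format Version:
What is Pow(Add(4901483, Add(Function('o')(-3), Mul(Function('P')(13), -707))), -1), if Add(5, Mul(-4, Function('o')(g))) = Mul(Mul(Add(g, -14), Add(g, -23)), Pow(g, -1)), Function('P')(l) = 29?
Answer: Rational(12, 58572217) ≈ 2.0488e-7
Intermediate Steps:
Function('o')(g) = Add(Rational(5, 4), Mul(Rational(-1, 4), Pow(g, -1), Add(-23, g), Add(-14, g))) (Function('o')(g) = Add(Rational(5, 4), Mul(Rational(-1, 4), Mul(Mul(Add(g, -14), Add(g, -23)), Pow(g, -1)))) = Add(Rational(5, 4), Mul(Rational(-1, 4), Mul(Mul(Add(-14, g), Add(-23, g)), Pow(g, -1)))) = Add(Rational(5, 4), Mul(Rational(-1, 4), Mul(Mul(Add(-23, g), Add(-14, g)), Pow(g, -1)))) = Add(Rational(5, 4), Mul(Rational(-1, 4), Mul(Pow(g, -1), Add(-23, g), Add(-14, g)))) = Add(Rational(5, 4), Mul(Rational(-1, 4), Pow(g, -1), Add(-23, g), Add(-14, g))))
Pow(Add(4901483, Add(Function('o')(-3), Mul(Function('P')(13), -707))), -1) = Pow(Add(4901483, Add(Mul(Rational(1, 4), Pow(-3, -1), Add(-322, Mul(-1, -3, Add(-42, -3)))), Mul(29, -707))), -1) = Pow(Add(4901483, Add(Mul(Rational(1, 4), Rational(-1, 3), Add(-322, Mul(-1, -3, -45))), -20503)), -1) = Pow(Add(4901483, Add(Mul(Rational(1, 4), Rational(-1, 3), Add(-322, -135)), -20503)), -1) = Pow(Add(4901483, Add(Mul(Rational(1, 4), Rational(-1, 3), -457), -20503)), -1) = Pow(Add(4901483, Add(Rational(457, 12), -20503)), -1) = Pow(Add(4901483, Rational(-245579, 12)), -1) = Pow(Rational(58572217, 12), -1) = Rational(12, 58572217)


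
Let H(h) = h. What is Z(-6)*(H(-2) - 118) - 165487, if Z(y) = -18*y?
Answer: -178447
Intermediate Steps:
Z(-6)*(H(-2) - 118) - 165487 = (-18*(-6))*(-2 - 118) - 165487 = 108*(-120) - 165487 = -12960 - 165487 = -178447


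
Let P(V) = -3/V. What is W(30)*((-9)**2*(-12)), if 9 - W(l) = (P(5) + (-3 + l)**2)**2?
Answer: 12892548708/25 ≈ 5.1570e+8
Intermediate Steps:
W(l) = 9 - (-3/5 + (-3 + l)**2)**2
W(30)*((-9)**2*(-12)) = (9 - (-3 + 5*(-3 + 30)**2)**2/25)*((-9)**2*(-12)) = (9 - (-3 + 5*27**2)**2/25)*(81*(-12)) = (9 - (-3 + 5*729)**2/25)*(-972) = (9 - (-3 + 3645)**2/25)*(-972) = (9 - 1/25*3642**2)*(-972) = (9 - 1/25*13264164)*(-972) = (9 - 13264164/25)*(-972) = -13263939/25*(-972) = 12892548708/25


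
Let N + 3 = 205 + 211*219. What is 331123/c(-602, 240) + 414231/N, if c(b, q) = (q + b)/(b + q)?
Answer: 15368163784/46411 ≈ 3.3113e+5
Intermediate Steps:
c(b, q) = 1 (c(b, q) = (b + q)/(b + q) = 1)
N = 46411 (N = -3 + (205 + 211*219) = -3 + (205 + 46209) = -3 + 46414 = 46411)
331123/c(-602, 240) + 414231/N = 331123/1 + 414231/46411 = 331123*1 + 414231*(1/46411) = 331123 + 414231/46411 = 15368163784/46411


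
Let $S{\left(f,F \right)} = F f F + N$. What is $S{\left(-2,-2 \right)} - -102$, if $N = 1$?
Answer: $95$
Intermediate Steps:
$S{\left(f,F \right)} = 1 + f F^{2}$ ($S{\left(f,F \right)} = F f F + 1 = f F^{2} + 1 = 1 + f F^{2}$)
$S{\left(-2,-2 \right)} - -102 = \left(1 - 2 \left(-2\right)^{2}\right) - -102 = \left(1 - 8\right) + 102 = -7 + 102 = 95$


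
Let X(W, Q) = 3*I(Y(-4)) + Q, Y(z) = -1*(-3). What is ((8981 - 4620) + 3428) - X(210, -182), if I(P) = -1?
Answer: 7974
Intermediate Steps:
Y(z) = 3
X(W, Q) = -3 + Q (X(W, Q) = 3*(-1) + Q = -3 + Q)
((8981 - 4620) + 3428) - X(210, -182) = ((8981 - 4620) + 3428) - (-3 - 182) = (4361 + 3428) - 1*(-185) = 7789 + 185 = 7974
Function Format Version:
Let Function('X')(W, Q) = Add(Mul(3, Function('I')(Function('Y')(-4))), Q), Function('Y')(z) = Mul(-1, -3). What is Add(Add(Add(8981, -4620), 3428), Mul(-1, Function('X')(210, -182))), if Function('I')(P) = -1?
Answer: 7974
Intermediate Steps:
Function('Y')(z) = 3
Function('X')(W, Q) = Add(-3, Q) (Function('X')(W, Q) = Add(Mul(3, -1), Q) = Add(-3, Q))
Add(Add(Add(8981, -4620), 3428), Mul(-1, Function('X')(210, -182))) = Add(Add(Add(8981, -4620), 3428), Mul(-1, Add(-3, -182))) = Add(Add(4361, 3428), Mul(-1, -185)) = Add(7789, 185) = 7974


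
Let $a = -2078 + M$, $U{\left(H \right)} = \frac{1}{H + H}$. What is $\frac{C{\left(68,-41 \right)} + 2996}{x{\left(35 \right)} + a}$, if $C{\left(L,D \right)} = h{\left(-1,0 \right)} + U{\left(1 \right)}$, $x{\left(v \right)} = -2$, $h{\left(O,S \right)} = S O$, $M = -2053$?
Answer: $- \frac{5993}{8266} \approx -0.72502$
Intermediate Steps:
$h{\left(O,S \right)} = O S$
$U{\left(H \right)} = \frac{1}{2 H}$
$C{\left(L,D \right)} = \frac{1}{2}$ ($C{\left(L,D \right)} = \left(-1\right) 0 + \frac{1}{2 \cdot 1} = 0 + \frac{1}{2} \cdot 1 = 0 + \frac{1}{2} = \frac{1}{2}$)
$a = -4131$ ($a = -2078 - 2053 = -4131$)
$\frac{C{\left(68,-41 \right)} + 2996}{x{\left(35 \right)} + a} = \frac{\frac{1}{2} + 2996}{-2 - 4131} = \frac{5993}{2 \left(-4133\right)} = \frac{5993}{2} \left(- \frac{1}{4133}\right) = - \frac{5993}{8266}$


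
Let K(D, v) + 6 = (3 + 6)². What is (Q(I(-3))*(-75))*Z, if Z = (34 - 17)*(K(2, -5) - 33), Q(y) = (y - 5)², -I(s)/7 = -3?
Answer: -13708800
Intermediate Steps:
K(D, v) = 75 (K(D, v) = -6 + (3 + 6)² = -6 + 9² = -6 + 81 = 75)
I(s) = 21 (I(s) = -7*(-3) = 21)
Q(y) = (-5 + y)²
Z = 714 (Z = (34 - 17)*(75 - 33) = 17*42 = 714)
(Q(I(-3))*(-75))*Z = ((-5 + 21)²*(-75))*714 = (16²*(-75))*714 = (256*(-75))*714 = -19200*714 = -13708800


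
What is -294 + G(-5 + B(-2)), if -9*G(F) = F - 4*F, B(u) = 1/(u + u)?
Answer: -1183/4 ≈ -295.75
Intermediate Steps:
B(u) = 1/(2*u)
G(F) = F/3 (G(F) = -(F - 4*F)/9 = -(-1)*F/3 = F/3)
-294 + G(-5 + B(-2)) = -294 + (-5 + (½)/(-2))/3 = -294 + (-5 + (½)*(-½))/3 = -294 + (-5 - ¼)/3 = -294 + (⅓)*(-21/4) = -294 - 7/4 = -1183/4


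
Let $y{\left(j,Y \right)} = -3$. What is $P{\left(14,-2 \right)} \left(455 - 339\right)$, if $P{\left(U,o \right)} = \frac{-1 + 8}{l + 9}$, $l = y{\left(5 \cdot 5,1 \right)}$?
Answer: $\frac{406}{3} \approx 135.33$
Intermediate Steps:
$l = -3$
$P{\left(U,o \right)} = \frac{7}{6}$ ($P{\left(U,o \right)} = \frac{-1 + 8}{-3 + 9} = \frac{7}{6}$)
$P{\left(14,-2 \right)} \left(455 - 339\right) = \frac{7 \left(455 - 339\right)}{6} = \frac{7}{6} \cdot 116 = \frac{406}{3}$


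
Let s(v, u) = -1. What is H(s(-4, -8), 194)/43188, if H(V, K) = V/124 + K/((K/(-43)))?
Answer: -5333/5355312 ≈ -0.00099583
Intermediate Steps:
H(V, K) = -43 + V/124 (H(V, K) = V*(1/124) + K/((K*(-1/43))) = V/124 + K/((-K/43)) = V/124 + K*(-43/K) = V/124 - 43 = -43 + V/124)
H(s(-4, -8), 194)/43188 = (-43 + (1/124)*(-1))/43188 = (-43 - 1/124)*(1/43188) = -5333/124*1/43188 = -5333/5355312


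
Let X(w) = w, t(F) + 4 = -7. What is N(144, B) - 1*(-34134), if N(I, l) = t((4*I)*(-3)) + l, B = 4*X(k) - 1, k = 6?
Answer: 34146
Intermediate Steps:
t(F) = -11 (t(F) = -4 - 7 = -11)
B = 23 (B = 4*6 - 1 = 24 - 1 = 23)
N(I, l) = -11 + l
N(144, B) - 1*(-34134) = (-11 + 23) - 1*(-34134) = 12 + 34134 = 34146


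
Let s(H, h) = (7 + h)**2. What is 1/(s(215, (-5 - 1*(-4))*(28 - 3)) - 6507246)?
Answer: -1/6506922 ≈ -1.5368e-7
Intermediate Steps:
1/(s(215, (-5 - 1*(-4))*(28 - 3)) - 6507246) = 1/((7 + (-5 - 1*(-4))*(28 - 3))**2 - 6507246) = 1/((7 + (-5 + 4)*25)**2 - 6507246) = 1/((7 - 1*25)**2 - 6507246) = 1/((7 - 25)**2 - 6507246) = 1/((-18)**2 - 6507246) = 1/(324 - 6507246) = 1/(-6506922) = -1/6506922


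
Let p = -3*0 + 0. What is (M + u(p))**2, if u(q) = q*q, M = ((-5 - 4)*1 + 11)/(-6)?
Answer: 1/9 ≈ 0.11111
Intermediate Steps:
M = -1/3 (M = -(-9*1 + 11)/6 = -(-9 + 11)/6 = -1/6*2 = -1/3 ≈ -0.33333)
p = 0 (p = 0 + 0 = 0)
u(q) = q**2
(M + u(p))**2 = (-1/3 + 0**2)**2 = (-1/3 + 0)**2 = (-1/3)**2 = 1/9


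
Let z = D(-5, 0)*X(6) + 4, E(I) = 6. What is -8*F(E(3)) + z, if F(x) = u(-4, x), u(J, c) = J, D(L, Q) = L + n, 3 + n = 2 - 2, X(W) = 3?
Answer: 12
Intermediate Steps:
n = -3 (n = -3 + (2 - 2) = -3 + 0 = -3)
D(L, Q) = -3 + L (D(L, Q) = L - 3 = -3 + L)
F(x) = -4
z = -20 (z = (-3 - 5)*3 + 4 = -8*3 + 4 = -24 + 4 = -20)
-8*F(E(3)) + z = -8*(-4) - 20 = 32 - 20 = 12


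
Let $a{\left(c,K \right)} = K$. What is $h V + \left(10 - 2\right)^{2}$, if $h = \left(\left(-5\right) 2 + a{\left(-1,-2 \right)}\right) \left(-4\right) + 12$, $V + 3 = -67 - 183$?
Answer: $-15116$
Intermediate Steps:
$V = -253$ ($V = -3 - 250 = -253$)
$h = 60$ ($h = \left(\left(-5\right) 2 - 2\right) \left(-4\right) + 12 = \left(-10 - 2\right) \left(-4\right) + 12 = \left(-12\right) \left(-4\right) + 12 = 48 + 12 = 60$)
$h V + \left(10 - 2\right)^{2} = 60 \left(-253\right) + \left(10 - 2\right)^{2} = -15180 + 8^{2} = -15180 + 64 = -15116$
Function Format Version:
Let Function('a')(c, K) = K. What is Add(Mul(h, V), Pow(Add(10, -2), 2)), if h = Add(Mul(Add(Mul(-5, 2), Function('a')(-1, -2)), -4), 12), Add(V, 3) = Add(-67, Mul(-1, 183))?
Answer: -15116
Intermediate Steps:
V = -253 (V = Add(-3, Add(-67, Mul(-1, 183))) = Add(-3, Add(-67, -183)) = Add(-3, -250) = -253)
h = 60 (h = Add(Mul(Add(Mul(-5, 2), -2), -4), 12) = Add(Mul(Add(-10, -2), -4), 12) = Add(Mul(-12, -4), 12) = Add(48, 12) = 60)
Add(Mul(h, V), Pow(Add(10, -2), 2)) = Add(Mul(60, -253), Pow(Add(10, -2), 2)) = Add(-15180, Pow(8, 2)) = Add(-15180, 64) = -15116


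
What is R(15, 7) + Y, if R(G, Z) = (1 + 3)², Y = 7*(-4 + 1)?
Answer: -5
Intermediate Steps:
Y = -21 (Y = 7*(-3) = -21)
R(G, Z) = 16 (R(G, Z) = 4² = 16)
R(15, 7) + Y = 16 - 21 = -5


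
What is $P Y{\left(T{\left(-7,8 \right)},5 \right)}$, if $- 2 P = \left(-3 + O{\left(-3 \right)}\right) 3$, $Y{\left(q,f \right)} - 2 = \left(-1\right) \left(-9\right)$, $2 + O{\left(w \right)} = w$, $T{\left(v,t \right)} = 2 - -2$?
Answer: $132$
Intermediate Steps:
$T{\left(v,t \right)} = 4$ ($T{\left(v,t \right)} = 2 + 2 = 4$)
$O{\left(w \right)} = -2 + w$
$Y{\left(q,f \right)} = 11$ ($Y{\left(q,f \right)} = 2 - -9 = 2 + 9 = 11$)
$P = 12$ ($P = - \frac{\left(-3 - 5\right) 3}{2} = - \frac{\left(-8\right) 3}{2} = \left(- \frac{1}{2}\right) \left(-24\right) = 12$)
$P Y{\left(T{\left(-7,8 \right)},5 \right)} = 12 \cdot 11 = 132$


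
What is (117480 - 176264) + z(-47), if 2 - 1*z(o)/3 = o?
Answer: -58637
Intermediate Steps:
z(o) = 6 - 3*o
(117480 - 176264) + z(-47) = (117480 - 176264) + (6 - 3*(-47)) = -58784 + (6 + 141) = -58784 + 147 = -58637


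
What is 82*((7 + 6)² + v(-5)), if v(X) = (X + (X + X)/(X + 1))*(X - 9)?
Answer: 16728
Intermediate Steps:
v(X) = (-9 + X)*(X + 2*X/(1 + X)) (v(X) = (X + (2*X)/(1 + X))*(-9 + X) = (X + 2*X/(1 + X))*(-9 + X) = (-9 + X)*(X + 2*X/(1 + X)))
82*((7 + 6)² + v(-5)) = 82*((7 + 6)² - 5*(-27 + (-5)² - 6*(-5))/(1 - 5)) = 82*(13² - 5*(-27 + 25 + 30)/(-4)) = 82*(169 - 5*(-¼)*28) = 82*(169 + 35) = 82*204 = 16728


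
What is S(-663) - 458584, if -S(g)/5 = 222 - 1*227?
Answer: -458559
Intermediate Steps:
S(g) = 25 (S(g) = -5*(222 - 1*227) = -5*(222 - 227) = -5*(-5) = 25)
S(-663) - 458584 = 25 - 458584 = -458559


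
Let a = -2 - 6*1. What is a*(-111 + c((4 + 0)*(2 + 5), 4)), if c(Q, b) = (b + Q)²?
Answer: -7304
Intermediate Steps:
c(Q, b) = (Q + b)²
a = -8 (a = -2 - 6 = -8)
a*(-111 + c((4 + 0)*(2 + 5), 4)) = -8*(-111 + ((4 + 0)*(2 + 5) + 4)²) = -8*(-111 + (4*7 + 4)²) = -8*(-111 + (28 + 4)²) = -8*(-111 + 32²) = -8*(-111 + 1024) = -8*913 = -7304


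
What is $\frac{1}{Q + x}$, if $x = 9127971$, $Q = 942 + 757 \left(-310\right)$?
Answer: $\frac{1}{8894243} \approx 1.1243 \cdot 10^{-7}$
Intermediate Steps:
$Q = -233728$ ($Q = 942 - 234670 = -233728$)
$\frac{1}{Q + x} = \frac{1}{-233728 + 9127971} = \frac{1}{8894243}$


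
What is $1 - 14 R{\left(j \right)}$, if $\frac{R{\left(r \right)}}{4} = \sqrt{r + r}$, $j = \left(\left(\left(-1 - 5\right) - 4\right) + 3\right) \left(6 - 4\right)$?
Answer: $1 - 112 i \sqrt{7} \approx 1.0 - 296.32 i$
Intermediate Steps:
$j = -14$ ($j = \left(\left(-6 - 4\right) + 3\right) 2 = \left(-10 + 3\right) 2 = \left(-7\right) 2 = -14$)
$R{\left(r \right)} = 4 \sqrt{2} \sqrt{r}$ ($R{\left(r \right)} = 4 \sqrt{r + r} = 4 \sqrt{2 r} = 4 \sqrt{2} \sqrt{r}$)
$1 - 14 R{\left(j \right)} = 1 - 14 \cdot 4 \sqrt{2} \sqrt{-14} = 1 - 14 \cdot 4 \sqrt{2} i \sqrt{14} = 1 - 14 \cdot 8 i \sqrt{7} = 1 - 112 i \sqrt{7}$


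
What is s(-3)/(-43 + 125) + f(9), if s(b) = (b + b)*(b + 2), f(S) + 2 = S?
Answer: 290/41 ≈ 7.0732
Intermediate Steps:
f(S) = -2 + S
s(b) = 2*b*(2 + b) (s(b) = (2*b)*(2 + b) = 2*b*(2 + b))
s(-3)/(-43 + 125) + f(9) = (2*(-3)*(2 - 3))/(-43 + 125) + (-2 + 9) = (2*(-3)*(-1))/82 + 7 = 6*(1/82) + 7 = 3/41 + 7 = 290/41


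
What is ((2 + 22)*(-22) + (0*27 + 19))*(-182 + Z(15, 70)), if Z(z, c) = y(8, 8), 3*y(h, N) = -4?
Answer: 279950/3 ≈ 93317.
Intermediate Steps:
y(h, N) = -4/3 (y(h, N) = (1/3)*(-4) = -4/3)
Z(z, c) = -4/3
((2 + 22)*(-22) + (0*27 + 19))*(-182 + Z(15, 70)) = ((2 + 22)*(-22) + (0*27 + 19))*(-182 - 4/3) = (24*(-22) + (0 + 19))*(-550/3) = (-528 + 19)*(-550/3) = -509*(-550/3) = 279950/3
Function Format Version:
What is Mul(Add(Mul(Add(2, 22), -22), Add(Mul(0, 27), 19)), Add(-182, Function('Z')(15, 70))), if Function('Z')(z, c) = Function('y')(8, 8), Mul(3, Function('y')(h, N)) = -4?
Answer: Rational(279950, 3) ≈ 93317.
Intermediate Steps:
Function('y')(h, N) = Rational(-4, 3) (Function('y')(h, N) = Mul(Rational(1, 3), -4) = Rational(-4, 3))
Function('Z')(z, c) = Rational(-4, 3)
Mul(Add(Mul(Add(2, 22), -22), Add(Mul(0, 27), 19)), Add(-182, Function('Z')(15, 70))) = Mul(Add(Mul(Add(2, 22), -22), Add(Mul(0, 27), 19)), Add(-182, Rational(-4, 3))) = Mul(Add(Mul(24, -22), Add(0, 19)), Rational(-550, 3)) = Mul(Add(-528, 19), Rational(-550, 3)) = Mul(-509, Rational(-550, 3)) = Rational(279950, 3)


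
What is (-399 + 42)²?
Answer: 127449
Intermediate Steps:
(-399 + 42)² = (-357)² = 127449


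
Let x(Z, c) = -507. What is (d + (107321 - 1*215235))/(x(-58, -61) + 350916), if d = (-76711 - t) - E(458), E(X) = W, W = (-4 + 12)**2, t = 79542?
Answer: -88077/116803 ≈ -0.75406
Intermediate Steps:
W = 64 (W = 8**2 = 64)
E(X) = 64
d = -156317 (d = (-76711 - 1*79542) - 1*64 = (-76711 - 79542) - 64 = -156253 - 64 = -156317)
(d + (107321 - 1*215235))/(x(-58, -61) + 350916) = (-156317 + (107321 - 1*215235))/(-507 + 350916) = (-156317 + (107321 - 215235))/350409 = (-156317 - 107914)*(1/350409) = -264231*1/350409 = -88077/116803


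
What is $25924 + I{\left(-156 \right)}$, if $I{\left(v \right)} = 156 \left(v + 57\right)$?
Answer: $10480$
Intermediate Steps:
$I{\left(v \right)} = 8892 + 156 v$ ($I{\left(v \right)} = 156 \left(57 + v\right) = 8892 + 156 v$)
$25924 + I{\left(-156 \right)} = 25924 + \left(8892 + 156 \left(-156\right)\right) = 25924 + \left(8892 - 24336\right) = 25924 - 15444 = 10480$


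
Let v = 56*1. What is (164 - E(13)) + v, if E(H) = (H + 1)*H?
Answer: 38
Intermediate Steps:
E(H) = H*(1 + H) (E(H) = (1 + H)*H = H*(1 + H))
v = 56
(164 - E(13)) + v = (164 - 13*(1 + 13)) + 56 = (164 - 13*14) + 56 = (164 - 1*182) + 56 = (164 - 182) + 56 = -18 + 56 = 38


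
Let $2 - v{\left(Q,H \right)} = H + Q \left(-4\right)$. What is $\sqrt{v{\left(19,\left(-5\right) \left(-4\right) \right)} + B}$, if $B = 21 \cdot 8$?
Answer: $\sqrt{226} \approx 15.033$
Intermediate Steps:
$v{\left(Q,H \right)} = 2 - H + 4 Q$ ($v{\left(Q,H \right)} = 2 - \left(H + Q \left(-4\right)\right) = 2 - \left(H - 4 Q\right) = 2 - H + 4 Q$)
$B = 168$
$\sqrt{v{\left(19,\left(-5\right) \left(-4\right) \right)} + B} = \sqrt{\left(2 - \left(-5\right) \left(-4\right) + 4 \cdot 19\right) + 168} = \sqrt{\left(2 - 20 + 76\right) + 168} = \sqrt{58 + 168} = \sqrt{226}$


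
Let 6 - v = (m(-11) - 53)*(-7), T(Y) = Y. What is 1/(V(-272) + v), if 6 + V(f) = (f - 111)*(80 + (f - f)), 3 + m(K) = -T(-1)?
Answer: -1/31025 ≈ -3.2232e-5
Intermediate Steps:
m(K) = -2 (m(K) = -3 - 1*(-1) = -3 + 1 = -2)
V(f) = -8886 + 80*f (V(f) = -6 + (f - 111)*(80 + (f - f)) = -6 + (-111 + f)*(80 + 0) = -6 + (-111 + f)*80 = -6 + (-8880 + 80*f) = -8886 + 80*f)
v = -379 (v = 6 - (-2 - 53)*(-7) = 6 - (-55)*(-7) = 6 - 1*385 = 6 - 385 = -379)
1/(V(-272) + v) = 1/((-8886 + 80*(-272)) - 379) = 1/((-8886 - 21760) - 379) = 1/(-30646 - 379) = 1/(-31025) = -1/31025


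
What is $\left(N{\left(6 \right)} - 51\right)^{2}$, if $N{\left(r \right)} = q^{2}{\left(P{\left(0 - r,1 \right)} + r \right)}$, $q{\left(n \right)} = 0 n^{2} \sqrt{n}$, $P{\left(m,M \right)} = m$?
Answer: $2601$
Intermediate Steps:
$q{\left(n \right)} = 0$ ($q{\left(n \right)} = 0 \sqrt{n} = 0$)
$N{\left(r \right)} = 0$ ($N{\left(r \right)} = 0^{2} = 0$)
$\left(N{\left(6 \right)} - 51\right)^{2} = \left(0 - 51\right)^{2} = \left(-51\right)^{2} = 2601$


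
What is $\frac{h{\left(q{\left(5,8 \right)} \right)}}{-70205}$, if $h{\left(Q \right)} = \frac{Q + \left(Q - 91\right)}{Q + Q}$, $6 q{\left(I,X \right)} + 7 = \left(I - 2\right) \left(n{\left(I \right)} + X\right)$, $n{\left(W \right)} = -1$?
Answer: $\frac{37}{140410} \approx 0.00026351$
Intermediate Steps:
$q{\left(I,X \right)} = - \frac{7}{6} + \frac{\left(-1 + X\right) \left(-2 + I\right)}{6}$ ($q{\left(I,X \right)} = - \frac{7}{6} + \frac{\left(I - 2\right) \left(-1 + X\right)}{6} = - \frac{7}{6} + \frac{\left(-2 + I\right) \left(-1 + X\right)}{6} = - \frac{7}{6} + \frac{\left(-1 + X\right) \left(-2 + I\right)}{6}$)
$h{\left(Q \right)} = \frac{-91 + 2 Q}{2 Q}$ ($h{\left(Q \right)} = \frac{Q + \left(-91 + Q\right)}{2 Q} = \left(-91 + 2 Q\right) \frac{1}{2 Q} = \frac{-91 + 2 Q}{2 Q}$)
$\frac{h{\left(q{\left(5,8 \right)} \right)}}{-70205} = \frac{\frac{1}{- \frac{5}{6} - \frac{8}{3} - \frac{5}{6} + \frac{1}{6} \cdot 5 \cdot 8} \left(- \frac{91}{2} - \left(\frac{13}{3} - \frac{20}{3}\right)\right)}{-70205} = \frac{- \frac{91}{2} - - \frac{7}{3}}{- \frac{5}{6} - \frac{8}{3} - \frac{5}{6} + \frac{20}{3}} \left(- \frac{1}{70205}\right) = \frac{- \frac{91}{2} + \frac{7}{3}}{\frac{7}{3}} \left(- \frac{1}{70205}\right) = \frac{3}{7} \left(- \frac{259}{6}\right) \left(- \frac{1}{70205}\right) = \left(- \frac{37}{2}\right) \left(- \frac{1}{70205}\right) = \frac{37}{140410}$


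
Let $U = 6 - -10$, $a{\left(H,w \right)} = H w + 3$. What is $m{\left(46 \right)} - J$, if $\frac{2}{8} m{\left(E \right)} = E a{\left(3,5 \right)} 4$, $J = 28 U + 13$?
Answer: $12787$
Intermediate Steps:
$a{\left(H,w \right)} = 3 + H w$
$U = 16$ ($U = 6 + 10 = 16$)
$J = 461$ ($J = 28 \cdot 16 + 13 = 448 + 13 = 461$)
$m{\left(E \right)} = 288 E$ ($m{\left(E \right)} = 4 E \left(3 + 3 \cdot 5\right) 4 = 4 E \left(3 + 15\right) 4 = 4 E 18 \cdot 4 = 4 \cdot 18 E 4 = 4 \cdot 72 E = 288 E$)
$m{\left(46 \right)} - J = 288 \cdot 46 - 461 = 13248 - 461 = 12787$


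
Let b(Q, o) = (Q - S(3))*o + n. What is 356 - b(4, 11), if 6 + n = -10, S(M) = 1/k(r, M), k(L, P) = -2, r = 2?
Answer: 645/2 ≈ 322.50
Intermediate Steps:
S(M) = -1/2 (S(M) = 1/(-2) = -1/2)
n = -16 (n = -6 - 10 = -16)
b(Q, o) = -16 + o*(1/2 + Q) (b(Q, o) = (Q - 1*(-1/2))*o - 16 = (Q + 1/2)*o - 16 = (1/2 + Q)*o - 16 = o*(1/2 + Q) - 16 = -16 + o*(1/2 + Q))
356 - b(4, 11) = 356 - (-16 + (1/2)*11 + 4*11) = 356 - (-16 + 11/2 + 44) = 356 - 1*67/2 = 356 - 67/2 = 645/2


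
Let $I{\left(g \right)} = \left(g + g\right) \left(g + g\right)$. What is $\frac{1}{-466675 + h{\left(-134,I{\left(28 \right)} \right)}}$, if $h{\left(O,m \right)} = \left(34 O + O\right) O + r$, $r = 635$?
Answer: $\frac{1}{162420} \approx 6.1569 \cdot 10^{-6}$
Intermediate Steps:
$I{\left(g \right)} = 4 g^{2}$ ($I{\left(g \right)} = 2 g 2 g = 4 g^{2}$)
$h{\left(O,m \right)} = 635 + 35 O^{2}$ ($h{\left(O,m \right)} = \left(34 O + O\right) O + 635 = 35 O O + 635 = 35 O^{2} + 635 = 635 + 35 O^{2}$)
$\frac{1}{-466675 + h{\left(-134,I{\left(28 \right)} \right)}} = \frac{1}{-466675 + \left(635 + 35 \left(-134\right)^{2}\right)} = \frac{1}{-466675 + \left(635 + 35 \cdot 17956\right)} = \frac{1}{-466675 + \left(635 + 628460\right)} = \frac{1}{-466675 + 629095} = \frac{1}{162420}$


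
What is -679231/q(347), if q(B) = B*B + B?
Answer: -679231/120756 ≈ -5.6248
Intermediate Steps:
q(B) = B + B² (q(B) = B² + B = B + B²)
-679231/q(347) = -679231*1/(347*(1 + 347)) = -679231/(347*348) = -679231/120756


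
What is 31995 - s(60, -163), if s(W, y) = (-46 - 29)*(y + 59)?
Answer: 24195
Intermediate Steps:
s(W, y) = -4425 - 75*y (s(W, y) = -75*(59 + y) = -4425 - 75*y)
31995 - s(60, -163) = 31995 - (-4425 - 75*(-163)) = 31995 - (-4425 + 12225) = 31995 - 1*7800 = 31995 - 7800 = 24195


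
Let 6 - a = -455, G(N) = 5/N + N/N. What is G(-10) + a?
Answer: 923/2 ≈ 461.50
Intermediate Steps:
G(N) = 1 + 5/N (G(N) = 5/N + 1 = 1 + 5/N)
a = 461 (a = 6 - 1*(-455) = 6 + 455 = 461)
G(-10) + a = (5 - 10)/(-10) + 461 = -1/10*(-5) + 461 = 1/2 + 461 = 923/2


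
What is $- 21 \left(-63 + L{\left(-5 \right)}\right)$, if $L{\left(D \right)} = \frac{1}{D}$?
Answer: $\frac{6636}{5} \approx 1327.2$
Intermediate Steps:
$- 21 \left(-63 + L{\left(-5 \right)}\right) = - 21 \left(-63 + \frac{1}{-5}\right) = - 21 \left(-63 - \frac{1}{5}\right) = \left(-21\right) \left(- \frac{316}{5}\right) = \frac{6636}{5}$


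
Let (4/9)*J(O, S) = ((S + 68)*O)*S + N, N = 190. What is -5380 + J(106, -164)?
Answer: 7499983/2 ≈ 3.7500e+6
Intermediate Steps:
J(O, S) = 855/2 + 9*O*S*(68 + S)/4 (J(O, S) = 9*(((S + 68)*O)*S + 190)/4 = 9*(((68 + S)*O)*S + 190)/4 = 9*((O*(68 + S))*S + 190)/4 = 9*(O*S*(68 + S) + 190)/4 = 9*(190 + O*S*(68 + S))/4 = 855/2 + 9*O*S*(68 + S)/4)
-5380 + J(106, -164) = -5380 + (855/2 + 153*106*(-164) + (9/4)*106*(-164)²) = -5380 + (855/2 - 2659752 + (9/4)*106*26896) = -5380 + (855/2 - 2659752 + 6414696) = -5380 + 7510743/2 = 7499983/2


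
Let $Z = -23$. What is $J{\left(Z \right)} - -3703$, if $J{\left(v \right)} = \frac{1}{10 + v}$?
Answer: $\frac{48138}{13} \approx 3702.9$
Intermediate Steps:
$J{\left(Z \right)} - -3703 = \frac{1}{10 - 23} - -3703 = \frac{1}{-13} + 3703 = - \frac{1}{13} + 3703 = \frac{48138}{13}$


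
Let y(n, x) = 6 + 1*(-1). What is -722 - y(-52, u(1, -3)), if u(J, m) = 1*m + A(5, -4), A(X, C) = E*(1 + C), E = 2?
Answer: -727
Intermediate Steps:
A(X, C) = 2 + 2*C (A(X, C) = 2*(1 + C) = 2 + 2*C)
u(J, m) = -6 + m (u(J, m) = 1*m + (2 + 2*(-4)) = m + (2 - 8) = m - 6 = -6 + m)
y(n, x) = 5 (y(n, x) = 6 - 1 = 5)
-722 - y(-52, u(1, -3)) = -722 - 1*5 = -722 - 5 = -727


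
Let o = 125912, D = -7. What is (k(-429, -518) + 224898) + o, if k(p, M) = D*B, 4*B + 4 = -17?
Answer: 1403387/4 ≈ 3.5085e+5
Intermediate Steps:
B = -21/4 (B = -1 + (1/4)*(-17) = -1 - 17/4 = -21/4 ≈ -5.2500)
k(p, M) = 147/4 (k(p, M) = -7*(-21/4) = 147/4)
(k(-429, -518) + 224898) + o = (147/4 + 224898) + 125912 = 899739/4 + 125912 = 1403387/4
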